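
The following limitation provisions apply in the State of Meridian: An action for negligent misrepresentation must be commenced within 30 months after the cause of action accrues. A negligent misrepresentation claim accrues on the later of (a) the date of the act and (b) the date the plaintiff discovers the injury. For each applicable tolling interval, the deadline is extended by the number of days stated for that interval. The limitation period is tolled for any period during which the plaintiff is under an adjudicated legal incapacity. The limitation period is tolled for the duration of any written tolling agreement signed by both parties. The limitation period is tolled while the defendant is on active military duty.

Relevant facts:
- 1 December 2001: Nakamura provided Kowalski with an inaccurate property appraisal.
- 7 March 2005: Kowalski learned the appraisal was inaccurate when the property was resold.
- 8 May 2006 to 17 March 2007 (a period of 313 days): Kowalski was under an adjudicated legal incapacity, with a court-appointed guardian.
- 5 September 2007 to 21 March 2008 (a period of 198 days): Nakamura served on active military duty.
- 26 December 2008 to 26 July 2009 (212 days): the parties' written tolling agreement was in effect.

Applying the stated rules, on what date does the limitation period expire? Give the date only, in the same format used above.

Because discovery on 7 March 2005 post-dates the 1 December 2001 act, accrual under the later-of rule falls on 7 March 2005.
Adding the 30 months base period to 7 March 2005 gives a deadline of 7 September 2007, before any tolling.
The plaintiff's legal incapacity from 8 May 2006 to 17 March 2007 tolled the period for 313 days, extending the deadline to 16 July 2008.
The defendant's active military service from 5 September 2007 to 21 March 2008 tolled the period for 198 days, extending the deadline to 30 January 2009.
Because the written tolling agreement ran from 26 December 2008 to 26 July 2009, the deadline is extended by 212 days to 30 August 2009.

30 August 2009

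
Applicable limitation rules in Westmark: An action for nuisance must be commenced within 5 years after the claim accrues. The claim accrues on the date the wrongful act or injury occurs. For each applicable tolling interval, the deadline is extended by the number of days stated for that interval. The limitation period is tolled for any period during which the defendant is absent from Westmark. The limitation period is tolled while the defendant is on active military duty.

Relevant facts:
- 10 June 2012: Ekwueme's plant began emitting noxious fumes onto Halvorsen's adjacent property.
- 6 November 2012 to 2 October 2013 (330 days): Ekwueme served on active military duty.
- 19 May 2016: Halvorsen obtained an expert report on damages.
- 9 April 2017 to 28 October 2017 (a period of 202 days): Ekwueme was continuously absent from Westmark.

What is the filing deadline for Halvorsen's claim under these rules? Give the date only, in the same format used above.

24 November 2018

The limitation period began to run on 10 June 2012.
Adding the 5 years base period to 10 June 2012 gives a deadline of 10 June 2017, before any tolling.
The period was tolled for 330 days by the defendant's active military service (6 November 2012 to 2 October 2013), pushing the deadline to 6 May 2018.
The period was tolled for 202 days by the defendant's absence from the jurisdiction (9 April 2017 to 28 October 2017), pushing the deadline to 24 November 2018.
None of the other events listed affects the running of the period under the stated rules.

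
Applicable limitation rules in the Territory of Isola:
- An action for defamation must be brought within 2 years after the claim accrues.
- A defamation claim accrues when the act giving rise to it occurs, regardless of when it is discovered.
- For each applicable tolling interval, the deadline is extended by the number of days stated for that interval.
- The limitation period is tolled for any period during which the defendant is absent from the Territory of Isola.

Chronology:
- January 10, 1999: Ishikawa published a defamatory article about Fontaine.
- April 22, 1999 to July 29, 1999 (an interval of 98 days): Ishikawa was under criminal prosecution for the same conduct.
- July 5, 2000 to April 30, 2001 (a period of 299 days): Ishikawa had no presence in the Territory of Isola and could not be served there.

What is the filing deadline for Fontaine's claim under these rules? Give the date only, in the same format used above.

November 5, 2001

The limitation period began to run on January 10, 1999.
The untolled deadline — 2 years after January 10, 1999 — is January 10, 2001.
Because the defendant's absence from the jurisdiction ran from July 5, 2000 to April 30, 2001, the deadline is extended by 299 days to November 5, 2001.
Although a criminal prosecution ran from April 22, 1999 to July 29, 1999, the stated rules do not make that a tolling event, so it is disregarded.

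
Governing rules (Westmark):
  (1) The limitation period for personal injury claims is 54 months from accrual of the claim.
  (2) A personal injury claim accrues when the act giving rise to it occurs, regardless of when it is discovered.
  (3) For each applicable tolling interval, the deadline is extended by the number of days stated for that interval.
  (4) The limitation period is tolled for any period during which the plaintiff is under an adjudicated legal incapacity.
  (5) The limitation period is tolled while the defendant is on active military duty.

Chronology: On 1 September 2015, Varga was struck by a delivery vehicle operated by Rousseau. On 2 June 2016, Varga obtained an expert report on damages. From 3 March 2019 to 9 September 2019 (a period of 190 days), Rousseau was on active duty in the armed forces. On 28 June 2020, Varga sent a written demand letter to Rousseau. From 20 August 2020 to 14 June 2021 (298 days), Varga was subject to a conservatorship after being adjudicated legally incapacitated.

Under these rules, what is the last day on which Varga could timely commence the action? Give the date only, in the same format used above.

The claim accrued on 1 September 2015, the date of the act.
The untolled deadline — 54 months after 1 September 2015 — is 1 March 2020.
The period was tolled for 190 days by the defendant's active military service (3 March 2019 to 9 September 2019), pushing the deadline to 7 September 2020.
The plaintiff's legal incapacity from 20 August 2020 to 14 June 2021 tolled the period for 298 days, extending the deadline to 2 July 2021.
Nothing else in the chronology tolls or restarts the period.

2 July 2021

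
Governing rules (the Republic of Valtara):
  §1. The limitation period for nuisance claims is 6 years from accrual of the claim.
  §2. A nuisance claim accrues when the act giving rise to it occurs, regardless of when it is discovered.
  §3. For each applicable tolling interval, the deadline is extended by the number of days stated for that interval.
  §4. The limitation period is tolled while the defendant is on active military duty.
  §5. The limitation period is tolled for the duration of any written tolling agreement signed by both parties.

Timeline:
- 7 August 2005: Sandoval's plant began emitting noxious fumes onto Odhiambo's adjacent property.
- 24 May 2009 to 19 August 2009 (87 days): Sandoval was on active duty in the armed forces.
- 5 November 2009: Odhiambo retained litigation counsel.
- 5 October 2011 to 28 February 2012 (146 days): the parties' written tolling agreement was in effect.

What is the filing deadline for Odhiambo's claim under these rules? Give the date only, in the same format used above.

27 March 2012

The limitation period began to run on 7 August 2005.
The untolled deadline — 6 years after 7 August 2005 — is 7 August 2011.
The defendant's active military service from 24 May 2009 to 19 August 2009 tolled the period for 87 days, extending the deadline to 2 November 2011.
The written tolling agreement from 5 October 2011 to 28 February 2012 tolled the period for 146 days, extending the deadline to 27 March 2012.
Nothing else in the chronology tolls or restarts the period.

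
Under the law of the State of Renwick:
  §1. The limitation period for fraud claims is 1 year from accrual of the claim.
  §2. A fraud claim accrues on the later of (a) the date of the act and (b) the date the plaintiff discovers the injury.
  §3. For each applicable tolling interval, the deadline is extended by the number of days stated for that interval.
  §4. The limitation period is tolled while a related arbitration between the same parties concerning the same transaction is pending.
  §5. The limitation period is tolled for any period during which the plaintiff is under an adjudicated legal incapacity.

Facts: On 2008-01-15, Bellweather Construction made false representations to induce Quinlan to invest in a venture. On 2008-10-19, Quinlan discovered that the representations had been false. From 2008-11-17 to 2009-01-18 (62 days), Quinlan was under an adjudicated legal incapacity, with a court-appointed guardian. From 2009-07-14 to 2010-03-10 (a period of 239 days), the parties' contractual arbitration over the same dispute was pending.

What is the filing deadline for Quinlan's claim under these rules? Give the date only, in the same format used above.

2010-08-16

Taking the later of the act (2008-01-15) and discovery (2008-10-19), the claim accrued on 2008-10-19.
Adding the 1 year base period to 2008-10-19 gives a deadline of 2009-10-19, before any tolling.
Because the plaintiff's legal incapacity ran from 2008-11-17 to 2009-01-18, the deadline is extended by 62 days to 2009-12-20.
The period was tolled for 239 days by the pending related arbitration (2009-07-14 to 2010-03-10), pushing the deadline to 2010-08-16.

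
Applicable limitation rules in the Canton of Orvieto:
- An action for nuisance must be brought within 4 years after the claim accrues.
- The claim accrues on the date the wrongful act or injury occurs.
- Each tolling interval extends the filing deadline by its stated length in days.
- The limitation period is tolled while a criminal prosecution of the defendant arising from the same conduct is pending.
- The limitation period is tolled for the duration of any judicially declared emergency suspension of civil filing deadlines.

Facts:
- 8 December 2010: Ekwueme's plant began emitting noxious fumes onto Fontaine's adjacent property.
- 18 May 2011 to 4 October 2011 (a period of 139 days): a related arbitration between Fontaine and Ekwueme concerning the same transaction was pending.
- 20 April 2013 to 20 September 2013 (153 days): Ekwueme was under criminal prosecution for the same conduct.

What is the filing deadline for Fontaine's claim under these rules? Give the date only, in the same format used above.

The claim accrued on 8 December 2010, the date of the act.
The untolled deadline — 4 years after 8 December 2010 — is 8 December 2014.
The pending criminal prosecution from 20 April 2013 to 20 September 2013 tolled the period for 153 days, extending the deadline to 10 May 2015.
No stated provision tolls the period for a pending arbitration, so the interval from 18 May 2011 to 4 October 2011 has no effect on the deadline.

10 May 2015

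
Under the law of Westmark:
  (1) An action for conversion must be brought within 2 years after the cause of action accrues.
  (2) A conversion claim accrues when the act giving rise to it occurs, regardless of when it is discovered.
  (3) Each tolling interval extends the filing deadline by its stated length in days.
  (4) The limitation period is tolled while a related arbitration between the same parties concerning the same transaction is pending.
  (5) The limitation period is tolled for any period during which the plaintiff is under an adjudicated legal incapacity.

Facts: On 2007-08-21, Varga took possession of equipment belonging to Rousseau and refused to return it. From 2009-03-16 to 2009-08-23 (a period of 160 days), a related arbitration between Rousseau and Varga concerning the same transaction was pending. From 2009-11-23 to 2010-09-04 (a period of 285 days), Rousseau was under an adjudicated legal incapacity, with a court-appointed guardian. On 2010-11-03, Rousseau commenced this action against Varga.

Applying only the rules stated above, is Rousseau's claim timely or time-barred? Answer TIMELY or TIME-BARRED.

The limitation period began to run on 2007-08-21.
Adding the 2 years base period to 2007-08-21 gives a deadline of 2009-08-21, before any tolling.
Because the pending related arbitration ran from 2009-03-16 to 2009-08-23, the deadline is extended by 160 days to 2010-01-28.
The plaintiff's legal incapacity from 2009-11-23 to 2010-09-04 tolled the period for 285 days, extending the deadline to 2010-11-09.
Rousseau filed on 2010-11-03, before the 2010-11-09 deadline, so the action is timely.

TIMELY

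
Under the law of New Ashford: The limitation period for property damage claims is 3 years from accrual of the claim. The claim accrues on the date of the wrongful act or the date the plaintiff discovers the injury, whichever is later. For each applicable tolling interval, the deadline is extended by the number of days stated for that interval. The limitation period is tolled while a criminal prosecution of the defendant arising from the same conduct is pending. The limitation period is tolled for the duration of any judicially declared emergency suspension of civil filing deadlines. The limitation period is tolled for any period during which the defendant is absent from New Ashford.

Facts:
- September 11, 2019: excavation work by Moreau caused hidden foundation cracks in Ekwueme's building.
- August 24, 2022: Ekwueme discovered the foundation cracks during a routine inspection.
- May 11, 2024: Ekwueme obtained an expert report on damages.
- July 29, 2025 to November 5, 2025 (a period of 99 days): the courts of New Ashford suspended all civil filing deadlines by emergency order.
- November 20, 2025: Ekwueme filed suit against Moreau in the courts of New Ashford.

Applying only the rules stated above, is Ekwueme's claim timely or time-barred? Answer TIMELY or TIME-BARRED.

Taking the later of the act (September 11, 2019) and discovery (August 24, 2022), the claim accrued on August 24, 2022.
Adding the 3 years base period to August 24, 2022 gives a deadline of August 24, 2025, before any tolling.
Because the emergency suspension of filing deadlines ran from July 29, 2025 to November 5, 2025, the deadline is extended by 99 days to December 1, 2025.
Nothing else in the chronology tolls or restarts the period.
The November 20, 2025 filing precedes the December 1, 2025 deadline; the claim is timely.

TIMELY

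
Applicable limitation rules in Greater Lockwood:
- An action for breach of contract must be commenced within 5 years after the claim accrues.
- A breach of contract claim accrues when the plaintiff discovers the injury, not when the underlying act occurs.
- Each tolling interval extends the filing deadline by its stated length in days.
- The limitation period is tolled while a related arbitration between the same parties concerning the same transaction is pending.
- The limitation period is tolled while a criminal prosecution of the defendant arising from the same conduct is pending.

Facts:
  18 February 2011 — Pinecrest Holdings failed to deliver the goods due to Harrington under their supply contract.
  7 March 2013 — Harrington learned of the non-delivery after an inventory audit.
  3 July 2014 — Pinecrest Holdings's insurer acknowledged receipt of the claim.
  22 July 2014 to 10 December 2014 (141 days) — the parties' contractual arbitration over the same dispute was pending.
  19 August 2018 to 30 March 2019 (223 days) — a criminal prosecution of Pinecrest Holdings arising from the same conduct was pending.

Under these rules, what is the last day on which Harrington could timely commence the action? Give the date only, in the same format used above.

26 July 2018

Accrual is tied to discovery, so the period began on 7 March 2013 rather than on 18 February 2011 when the act occurred.
5 years from 7 March 2013 is 7 March 2018.
The period was tolled for 141 days by the pending related arbitration (22 July 2014 to 10 December 2014), pushing the deadline to 26 July 2018.
By the time the pending criminal prosecution began on 19 August 2018, the limitation period had already expired on 26 July 2018; that interval cannot revive it.
None of the other events listed affects the running of the period under the stated rules.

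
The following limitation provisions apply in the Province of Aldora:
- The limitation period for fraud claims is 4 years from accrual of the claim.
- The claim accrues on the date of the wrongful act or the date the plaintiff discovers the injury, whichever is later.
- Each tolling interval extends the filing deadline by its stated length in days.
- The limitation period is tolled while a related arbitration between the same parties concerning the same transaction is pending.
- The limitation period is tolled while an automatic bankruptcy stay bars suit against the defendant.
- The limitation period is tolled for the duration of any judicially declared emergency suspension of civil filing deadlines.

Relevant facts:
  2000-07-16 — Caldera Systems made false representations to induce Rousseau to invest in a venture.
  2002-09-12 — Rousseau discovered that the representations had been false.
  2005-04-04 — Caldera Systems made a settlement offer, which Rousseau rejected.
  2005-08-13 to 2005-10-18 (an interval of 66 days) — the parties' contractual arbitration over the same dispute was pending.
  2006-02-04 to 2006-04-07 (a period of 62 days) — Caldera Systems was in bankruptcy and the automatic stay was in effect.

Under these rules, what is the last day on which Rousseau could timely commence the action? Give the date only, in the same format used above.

2007-01-18

Taking the later of the act (2000-07-16) and discovery (2002-09-12), the claim accrued on 2002-09-12.
The untolled deadline — 4 years after 2002-09-12 — is 2006-09-12.
The pending related arbitration from 2005-08-13 to 2005-10-18 tolled the period for 66 days, extending the deadline to 2006-11-17.
Because the automatic bankruptcy stay ran from 2006-02-04 to 2006-04-07, the deadline is extended by 62 days to 2007-01-18.
Nothing else in the chronology tolls or restarts the period.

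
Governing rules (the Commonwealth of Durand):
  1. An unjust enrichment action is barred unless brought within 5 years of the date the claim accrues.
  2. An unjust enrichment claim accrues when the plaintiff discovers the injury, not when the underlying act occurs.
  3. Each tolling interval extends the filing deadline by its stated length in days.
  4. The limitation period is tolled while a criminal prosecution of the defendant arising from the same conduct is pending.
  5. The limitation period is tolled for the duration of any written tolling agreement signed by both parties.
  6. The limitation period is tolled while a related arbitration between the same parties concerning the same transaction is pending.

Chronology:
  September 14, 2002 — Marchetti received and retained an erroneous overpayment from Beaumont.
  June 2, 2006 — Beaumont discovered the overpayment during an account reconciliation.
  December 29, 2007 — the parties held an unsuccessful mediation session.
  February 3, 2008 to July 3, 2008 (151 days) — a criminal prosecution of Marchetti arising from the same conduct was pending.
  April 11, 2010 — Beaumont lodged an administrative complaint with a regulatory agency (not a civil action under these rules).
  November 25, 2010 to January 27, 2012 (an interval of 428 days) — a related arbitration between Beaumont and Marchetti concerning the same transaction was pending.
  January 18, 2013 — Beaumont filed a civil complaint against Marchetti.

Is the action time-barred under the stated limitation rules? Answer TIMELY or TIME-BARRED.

The claim did not accrue until Beaumont discovered the injury on June 2, 2006; the September 14, 2002 act date does not start the clock under the stated rule.
Adding the 5 years base period to June 2, 2006 gives a deadline of June 2, 2011, before any tolling.
The pending criminal prosecution from February 3, 2008 to July 3, 2008 tolled the period for 151 days, extending the deadline to October 31, 2011.
Because the pending related arbitration ran from November 25, 2010 to January 27, 2012, the deadline is extended by 428 days to January 1, 2013.
Nothing else in the chronology tolls or restarts the period.
Beaumont filed on January 18, 2013, after the January 1, 2013 deadline, so the action is time-barred.

TIME-BARRED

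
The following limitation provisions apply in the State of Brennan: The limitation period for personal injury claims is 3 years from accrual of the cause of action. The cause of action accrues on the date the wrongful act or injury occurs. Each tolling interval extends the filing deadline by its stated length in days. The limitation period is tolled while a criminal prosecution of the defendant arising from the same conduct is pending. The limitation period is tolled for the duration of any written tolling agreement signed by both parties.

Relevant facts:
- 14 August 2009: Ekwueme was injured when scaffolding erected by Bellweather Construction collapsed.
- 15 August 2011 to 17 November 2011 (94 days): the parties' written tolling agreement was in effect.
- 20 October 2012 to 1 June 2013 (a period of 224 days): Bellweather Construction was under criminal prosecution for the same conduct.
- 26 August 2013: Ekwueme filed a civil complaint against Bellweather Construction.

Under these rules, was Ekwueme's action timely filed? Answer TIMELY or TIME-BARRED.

TIME-BARRED

The claim accrued on 14 August 2009, when the wrongful act occurred.
3 years from 14 August 2009 is 14 August 2012.
The period was tolled for 94 days by the written tolling agreement (15 August 2011 to 17 November 2011), pushing the deadline to 16 November 2012.
The pending criminal prosecution from 20 October 2012 to 1 June 2013 tolled the period for 224 days, extending the deadline to 28 June 2013.
Ekwueme filed on 26 August 2013, after the 28 June 2013 deadline, so the action is time-barred.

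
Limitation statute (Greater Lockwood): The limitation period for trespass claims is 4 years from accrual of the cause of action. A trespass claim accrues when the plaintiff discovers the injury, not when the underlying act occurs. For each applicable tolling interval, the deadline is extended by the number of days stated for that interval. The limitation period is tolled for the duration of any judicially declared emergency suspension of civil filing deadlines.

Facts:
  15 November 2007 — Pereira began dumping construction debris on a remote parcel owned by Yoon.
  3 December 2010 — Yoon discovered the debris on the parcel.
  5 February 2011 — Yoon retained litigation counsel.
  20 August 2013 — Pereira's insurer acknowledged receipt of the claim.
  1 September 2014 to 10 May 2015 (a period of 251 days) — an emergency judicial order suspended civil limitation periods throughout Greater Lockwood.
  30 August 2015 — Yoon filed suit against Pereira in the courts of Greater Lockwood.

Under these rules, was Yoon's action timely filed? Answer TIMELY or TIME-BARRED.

The claim did not accrue until Yoon discovered the injury on 3 December 2010; the 15 November 2007 act date does not start the clock under the stated rule.
4 years from 3 December 2010 is 3 December 2014.
The emergency suspension of filing deadlines from 1 September 2014 to 10 May 2015 tolled the period for 251 days, extending the deadline to 11 August 2015.
Nothing else in the chronology tolls or restarts the period.
The 30 August 2015 filing falls after the 11 August 2015 deadline; the claim is time-barred.

TIME-BARRED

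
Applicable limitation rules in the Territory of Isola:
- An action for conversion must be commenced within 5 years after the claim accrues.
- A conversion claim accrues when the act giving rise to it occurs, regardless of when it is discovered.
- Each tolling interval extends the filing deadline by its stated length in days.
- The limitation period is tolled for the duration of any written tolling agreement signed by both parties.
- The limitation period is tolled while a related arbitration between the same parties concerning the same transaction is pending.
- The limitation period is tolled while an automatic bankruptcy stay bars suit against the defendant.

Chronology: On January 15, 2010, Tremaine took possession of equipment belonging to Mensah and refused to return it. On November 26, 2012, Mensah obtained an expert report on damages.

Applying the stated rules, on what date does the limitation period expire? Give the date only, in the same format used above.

January 15, 2015

The claim accrued on January 15, 2010, the date of the act.
5 years from January 15, 2010 is January 15, 2015.
Nothing else in the chronology tolls or restarts the period.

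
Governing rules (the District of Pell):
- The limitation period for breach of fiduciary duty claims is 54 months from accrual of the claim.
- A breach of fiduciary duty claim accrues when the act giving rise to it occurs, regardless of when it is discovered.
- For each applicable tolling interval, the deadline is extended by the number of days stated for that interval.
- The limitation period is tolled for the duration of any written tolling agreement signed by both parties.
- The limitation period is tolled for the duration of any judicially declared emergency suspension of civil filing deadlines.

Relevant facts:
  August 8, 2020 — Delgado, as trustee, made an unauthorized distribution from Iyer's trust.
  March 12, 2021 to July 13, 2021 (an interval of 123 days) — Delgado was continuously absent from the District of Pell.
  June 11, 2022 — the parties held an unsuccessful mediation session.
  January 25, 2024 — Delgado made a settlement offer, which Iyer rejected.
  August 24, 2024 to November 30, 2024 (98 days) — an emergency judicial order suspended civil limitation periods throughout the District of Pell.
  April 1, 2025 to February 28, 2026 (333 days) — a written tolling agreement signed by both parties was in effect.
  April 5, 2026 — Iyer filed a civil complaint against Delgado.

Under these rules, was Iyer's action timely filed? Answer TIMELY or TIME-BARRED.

The limitation period began to run on August 8, 2020.
The untolled deadline — 54 months after August 8, 2020 — is February 8, 2025.
The emergency suspension of filing deadlines from August 24, 2024 to November 30, 2024 tolled the period for 98 days, extending the deadline to May 17, 2025.
The written tolling agreement from April 1, 2025 to February 28, 2026 tolled the period for 333 days, extending the deadline to April 15, 2026.
Although the defendant's absence ran from March 12, 2021 to July 13, 2021, the stated rules do not make that a tolling event, so it is disregarded.
The other events in the timeline have no effect on the limitation period under the stated rules.
The April 5, 2026 filing precedes the April 15, 2026 deadline; the claim is timely.

TIMELY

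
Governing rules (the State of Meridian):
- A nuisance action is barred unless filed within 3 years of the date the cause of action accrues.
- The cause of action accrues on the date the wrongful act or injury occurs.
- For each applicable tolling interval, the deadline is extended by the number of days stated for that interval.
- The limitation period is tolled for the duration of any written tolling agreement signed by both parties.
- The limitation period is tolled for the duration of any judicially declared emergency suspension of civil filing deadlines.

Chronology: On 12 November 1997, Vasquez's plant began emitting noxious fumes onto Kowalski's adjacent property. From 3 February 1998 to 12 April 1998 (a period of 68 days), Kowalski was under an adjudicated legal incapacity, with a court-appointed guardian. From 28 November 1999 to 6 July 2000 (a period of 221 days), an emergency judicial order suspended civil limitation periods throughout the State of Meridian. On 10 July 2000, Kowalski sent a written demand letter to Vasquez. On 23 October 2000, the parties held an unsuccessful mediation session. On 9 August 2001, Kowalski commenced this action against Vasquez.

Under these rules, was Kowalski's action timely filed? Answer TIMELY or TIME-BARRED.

The cause of action accrued on 12 November 1997, the date of the act.
3 years from 12 November 1997 is 12 November 2000.
The emergency suspension of filing deadlines from 28 November 1999 to 6 July 2000 tolled the period for 221 days, extending the deadline to 21 June 2001.
Although the plaintiff's incapacity ran from 3 February 1998 to 12 April 1998, the stated rules do not make that a tolling event, so it is disregarded.
None of the other events listed affects the running of the period under the stated rules.
The 9 August 2001 filing falls after the 21 June 2001 deadline; the claim is time-barred.

TIME-BARRED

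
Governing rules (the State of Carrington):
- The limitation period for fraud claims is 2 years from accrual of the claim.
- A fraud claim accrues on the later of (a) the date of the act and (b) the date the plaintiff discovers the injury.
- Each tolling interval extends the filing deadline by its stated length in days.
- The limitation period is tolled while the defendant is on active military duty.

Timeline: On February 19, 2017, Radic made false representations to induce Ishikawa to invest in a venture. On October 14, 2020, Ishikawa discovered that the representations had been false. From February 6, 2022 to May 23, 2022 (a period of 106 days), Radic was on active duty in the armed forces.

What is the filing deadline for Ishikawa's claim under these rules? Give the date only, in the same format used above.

January 28, 2023

Taking the later of the act (February 19, 2017) and discovery (October 14, 2020), the claim accrued on October 14, 2020.
The untolled deadline — 2 years after October 14, 2020 — is October 14, 2022.
The period was tolled for 106 days by the defendant's active military service (February 6, 2022 to May 23, 2022), pushing the deadline to January 28, 2023.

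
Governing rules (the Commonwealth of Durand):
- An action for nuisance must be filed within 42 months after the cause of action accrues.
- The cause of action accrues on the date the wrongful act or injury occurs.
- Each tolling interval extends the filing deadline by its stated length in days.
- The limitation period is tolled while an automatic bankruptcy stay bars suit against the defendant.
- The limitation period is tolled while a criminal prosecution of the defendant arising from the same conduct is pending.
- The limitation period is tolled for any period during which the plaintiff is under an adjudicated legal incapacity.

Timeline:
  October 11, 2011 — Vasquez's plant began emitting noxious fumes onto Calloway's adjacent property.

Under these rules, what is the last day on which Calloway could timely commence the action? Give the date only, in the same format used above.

April 11, 2015

The limitation period began to run on October 11, 2011.
42 months from October 11, 2011 is April 11, 2015.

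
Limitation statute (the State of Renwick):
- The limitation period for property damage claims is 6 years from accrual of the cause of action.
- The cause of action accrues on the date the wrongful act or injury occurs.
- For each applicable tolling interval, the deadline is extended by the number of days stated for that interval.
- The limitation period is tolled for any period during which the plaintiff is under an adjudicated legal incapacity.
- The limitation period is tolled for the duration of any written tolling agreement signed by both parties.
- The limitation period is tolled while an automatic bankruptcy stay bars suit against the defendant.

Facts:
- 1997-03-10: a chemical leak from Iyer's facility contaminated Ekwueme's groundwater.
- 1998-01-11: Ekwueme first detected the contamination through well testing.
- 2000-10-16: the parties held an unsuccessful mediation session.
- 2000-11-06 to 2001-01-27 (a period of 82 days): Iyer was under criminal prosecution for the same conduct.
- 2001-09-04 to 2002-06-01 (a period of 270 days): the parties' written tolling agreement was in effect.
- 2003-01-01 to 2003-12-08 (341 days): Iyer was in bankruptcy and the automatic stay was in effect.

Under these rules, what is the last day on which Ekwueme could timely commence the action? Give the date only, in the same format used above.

Because the rule ties accrual to occurrence, the claim accrued on 1997-03-10, not on the 1998-01-11 discovery date.
Adding the 6 years base period to 1997-03-10 gives a deadline of 2003-03-10, before any tolling.
Because the written tolling agreement ran from 2001-09-04 to 2002-06-01, the deadline is extended by 270 days to 2003-12-05.
The automatic bankruptcy stay from 2003-01-01 to 2003-12-08 tolled the period for 341 days, extending the deadline to 2004-11-10.
Although a criminal prosecution ran from 2000-11-06 to 2001-01-27, the stated rules do not make that a tolling event, so it is disregarded.
None of the other events listed affects the running of the period under the stated rules.

2004-11-10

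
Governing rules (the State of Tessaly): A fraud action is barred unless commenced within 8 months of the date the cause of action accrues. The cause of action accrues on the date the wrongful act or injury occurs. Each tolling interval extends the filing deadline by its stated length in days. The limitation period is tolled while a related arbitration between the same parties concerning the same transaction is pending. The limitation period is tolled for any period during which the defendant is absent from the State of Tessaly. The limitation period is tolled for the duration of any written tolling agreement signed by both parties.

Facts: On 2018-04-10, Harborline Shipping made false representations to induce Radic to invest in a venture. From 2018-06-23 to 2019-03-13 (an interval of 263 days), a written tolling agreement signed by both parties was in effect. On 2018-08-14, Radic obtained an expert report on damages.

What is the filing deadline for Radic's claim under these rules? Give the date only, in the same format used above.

The claim accrued on 2018-04-10, when the wrongful act occurred.
8 months from 2018-04-10 is 2018-12-10.
The written tolling agreement from 2018-06-23 to 2019-03-13 tolled the period for 263 days, extending the deadline to 2019-08-30.
Nothing else in the chronology tolls or restarts the period.

2019-08-30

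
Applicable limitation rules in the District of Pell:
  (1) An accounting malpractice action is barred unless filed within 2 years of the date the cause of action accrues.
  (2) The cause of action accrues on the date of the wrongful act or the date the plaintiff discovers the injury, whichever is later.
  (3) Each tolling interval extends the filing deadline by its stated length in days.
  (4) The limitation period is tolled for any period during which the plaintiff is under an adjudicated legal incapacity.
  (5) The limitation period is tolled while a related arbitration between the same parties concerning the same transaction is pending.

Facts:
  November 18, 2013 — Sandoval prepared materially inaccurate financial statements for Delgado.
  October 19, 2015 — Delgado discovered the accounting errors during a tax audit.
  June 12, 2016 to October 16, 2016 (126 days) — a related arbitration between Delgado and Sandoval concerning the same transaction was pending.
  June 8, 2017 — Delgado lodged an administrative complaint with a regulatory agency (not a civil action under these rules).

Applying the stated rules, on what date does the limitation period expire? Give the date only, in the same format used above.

February 22, 2018

Because discovery on October 19, 2015 post-dates the November 18, 2013 act, accrual under the later-of rule falls on October 19, 2015.
The untolled deadline — 2 years after October 19, 2015 — is October 19, 2017.
The pending related arbitration from June 12, 2016 to October 16, 2016 tolled the period for 126 days, extending the deadline to February 22, 2018.
Nothing else in the chronology tolls or restarts the period.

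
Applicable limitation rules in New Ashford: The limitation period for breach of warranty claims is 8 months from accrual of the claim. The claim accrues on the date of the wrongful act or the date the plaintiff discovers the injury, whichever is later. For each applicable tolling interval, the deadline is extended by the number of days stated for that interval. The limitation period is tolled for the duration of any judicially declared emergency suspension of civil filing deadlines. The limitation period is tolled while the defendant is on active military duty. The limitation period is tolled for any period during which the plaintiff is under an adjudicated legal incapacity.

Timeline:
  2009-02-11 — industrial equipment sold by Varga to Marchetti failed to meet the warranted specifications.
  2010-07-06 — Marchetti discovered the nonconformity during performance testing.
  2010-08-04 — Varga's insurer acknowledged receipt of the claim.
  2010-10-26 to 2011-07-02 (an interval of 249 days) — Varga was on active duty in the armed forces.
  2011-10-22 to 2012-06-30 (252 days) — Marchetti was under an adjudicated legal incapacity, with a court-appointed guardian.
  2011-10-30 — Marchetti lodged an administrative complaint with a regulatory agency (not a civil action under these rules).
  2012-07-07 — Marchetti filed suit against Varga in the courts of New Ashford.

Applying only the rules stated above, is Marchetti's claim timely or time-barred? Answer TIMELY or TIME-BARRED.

TIMELY

Taking the later of the act (2009-02-11) and discovery (2010-07-06), the claim accrued on 2010-07-06.
8 months from 2010-07-06 is 2011-03-06.
The period was tolled for 249 days by the defendant's active military service (2010-10-26 to 2011-07-02), pushing the deadline to 2011-11-10.
The plaintiff's legal incapacity from 2011-10-22 to 2012-06-30 tolled the period for 252 days, extending the deadline to 2012-07-19.
Nothing else in the chronology tolls or restarts the period.
The 2012-07-07 filing precedes the 2012-07-19 deadline; the claim is timely.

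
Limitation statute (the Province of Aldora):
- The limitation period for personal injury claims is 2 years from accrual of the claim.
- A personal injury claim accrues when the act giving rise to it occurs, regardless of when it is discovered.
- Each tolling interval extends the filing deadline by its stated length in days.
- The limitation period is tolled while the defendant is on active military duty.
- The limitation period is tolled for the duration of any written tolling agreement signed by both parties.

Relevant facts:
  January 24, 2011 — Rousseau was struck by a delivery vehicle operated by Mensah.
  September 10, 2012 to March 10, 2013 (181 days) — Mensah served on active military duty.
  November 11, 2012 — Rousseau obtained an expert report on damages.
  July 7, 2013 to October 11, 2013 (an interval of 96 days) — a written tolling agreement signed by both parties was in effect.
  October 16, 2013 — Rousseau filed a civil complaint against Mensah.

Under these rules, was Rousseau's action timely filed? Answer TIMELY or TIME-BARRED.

The limitation period began to run on January 24, 2011.
Adding the 2 years base period to January 24, 2011 gives a deadline of January 24, 2013, before any tolling.
The defendant's active military service from September 10, 2012 to March 10, 2013 tolled the period for 181 days, extending the deadline to July 24, 2013.
Because the written tolling agreement ran from July 7, 2013 to October 11, 2013, the deadline is extended by 96 days to October 28, 2013.
The other events in the timeline have no effect on the limitation period under the stated rules.
The October 16, 2013 filing precedes the October 28, 2013 deadline; the claim is timely.

TIMELY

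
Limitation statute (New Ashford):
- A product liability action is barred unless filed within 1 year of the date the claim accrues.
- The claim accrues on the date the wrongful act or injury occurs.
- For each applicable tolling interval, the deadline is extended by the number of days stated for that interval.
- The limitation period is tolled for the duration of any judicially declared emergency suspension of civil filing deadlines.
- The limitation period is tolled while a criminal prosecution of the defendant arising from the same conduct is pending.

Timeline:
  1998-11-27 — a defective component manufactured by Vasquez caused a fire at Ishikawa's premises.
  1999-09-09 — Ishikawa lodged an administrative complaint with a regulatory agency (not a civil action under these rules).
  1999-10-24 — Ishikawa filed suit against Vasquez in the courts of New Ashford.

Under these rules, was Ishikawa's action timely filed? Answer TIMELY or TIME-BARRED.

The claim accrued on 1998-11-27, when the wrongful act occurred.
1 year from 1998-11-27 is 1999-11-27.
None of the other events listed affects the running of the period under the stated rules.
The 1999-10-24 filing precedes the 1999-11-27 deadline; the claim is timely.

TIMELY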